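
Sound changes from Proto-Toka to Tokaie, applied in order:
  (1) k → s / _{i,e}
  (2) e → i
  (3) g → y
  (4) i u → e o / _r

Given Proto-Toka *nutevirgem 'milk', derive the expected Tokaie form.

Tokaie: start from *nutevirgem.
  rule 1: no change — nutevirgem
  rule 2 (vowel merger): nutevirgem → nutivirgim
  rule 3 (unconditioned shift): nutivirgim → nutiviryim
  rule 4 (pre-rhotic lowering): nutiviryim → nutiveryim
  ⇒ Tokaie nutiveryim

nutiveryim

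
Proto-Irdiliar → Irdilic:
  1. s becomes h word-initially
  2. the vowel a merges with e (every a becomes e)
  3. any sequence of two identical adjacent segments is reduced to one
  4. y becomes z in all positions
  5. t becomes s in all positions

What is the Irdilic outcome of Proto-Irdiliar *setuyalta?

Irdilic: start from *setuyalta.
  rule 1 (debuccalisation): setuyalta → hetuyalta
  rule 2 (vowel merger): hetuyalta → hetuyelte
  rule 3: no change — hetuyelte
  rule 4 (unconditioned shift): hetuyelte → hetuzelte
  rule 5 (unconditioned shift): hetuzelte → hesuzelse
  ⇒ Irdilic hesuzelse

hesuzelse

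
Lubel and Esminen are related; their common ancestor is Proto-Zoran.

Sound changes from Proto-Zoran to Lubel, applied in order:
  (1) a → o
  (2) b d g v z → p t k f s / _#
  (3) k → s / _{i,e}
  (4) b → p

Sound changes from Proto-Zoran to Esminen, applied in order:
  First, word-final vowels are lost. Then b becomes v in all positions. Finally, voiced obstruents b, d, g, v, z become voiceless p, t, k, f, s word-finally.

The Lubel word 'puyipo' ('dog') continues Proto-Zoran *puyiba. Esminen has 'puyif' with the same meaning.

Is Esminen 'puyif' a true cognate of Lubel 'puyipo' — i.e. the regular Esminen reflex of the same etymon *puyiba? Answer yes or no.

Derive the expected Esminen reflex of *puyiba:
Esminen: start from *puyiba.
  rule 1 (apocope): puyiba → puyib
  rule 2 (unconditioned shift): puyib → puyiv
  rule 3 (final devoicing): puyiv → puyif
  ⇒ Esminen puyif
Esminen 'puyif' matches the regular reflex exactly, so the pair is cognate.

yes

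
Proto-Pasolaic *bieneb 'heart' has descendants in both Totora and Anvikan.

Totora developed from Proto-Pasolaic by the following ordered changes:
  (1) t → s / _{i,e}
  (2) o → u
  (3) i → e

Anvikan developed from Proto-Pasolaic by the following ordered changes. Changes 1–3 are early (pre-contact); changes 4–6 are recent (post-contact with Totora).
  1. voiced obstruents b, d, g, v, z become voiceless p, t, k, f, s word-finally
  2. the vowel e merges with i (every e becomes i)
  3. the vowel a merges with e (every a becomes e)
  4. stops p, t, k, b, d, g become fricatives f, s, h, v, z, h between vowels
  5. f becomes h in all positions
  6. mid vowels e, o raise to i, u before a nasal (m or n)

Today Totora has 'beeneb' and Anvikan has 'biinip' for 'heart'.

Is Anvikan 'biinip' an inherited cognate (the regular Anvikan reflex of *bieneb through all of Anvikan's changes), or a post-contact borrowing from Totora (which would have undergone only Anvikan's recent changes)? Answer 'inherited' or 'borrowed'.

inherited

If inherited, *bieneb would pass through all of Anvikan's changes:
Anvikan: *bieneb
  bieneb → bienep   [final devoicing]
  bienep → biinip   [vowel merger]
  biinip (rule 3 does not apply)
  biinip (rule 4 does not apply)
  biinip (rule 5 does not apply)
  biinip (rule 6 does not apply)
  giving Anvikan biinip.
If borrowed from Totora 'beeneb' after the early changes, it would undergo only the recent ones:
  rule 4 (intervocalic lenition): no change (beeneb)
  rule 5 (unconditioned shift): no change (beeneb)
  rule 6 (pre-nasal raising): beeneb → beineb
  ⇒ as a loan: beineb
Anvikan 'biinip' matches the inherited outcome exactly, so it is an inherited cognate, not a loan.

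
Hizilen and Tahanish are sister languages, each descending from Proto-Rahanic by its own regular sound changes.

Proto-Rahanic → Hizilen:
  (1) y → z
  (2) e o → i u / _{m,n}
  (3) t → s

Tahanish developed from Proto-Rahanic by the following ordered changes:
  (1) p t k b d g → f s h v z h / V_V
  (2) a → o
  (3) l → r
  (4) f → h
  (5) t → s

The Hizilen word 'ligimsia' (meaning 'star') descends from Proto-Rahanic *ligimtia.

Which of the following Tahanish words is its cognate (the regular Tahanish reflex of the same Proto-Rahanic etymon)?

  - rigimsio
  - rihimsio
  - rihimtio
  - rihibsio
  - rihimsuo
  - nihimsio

Tahanish: *ligimtia
  ligimtia → lihimtia   [intervocalic lenition]
  lihimtia → lihimtio   [vowel merger]
  lihimtio → rihimtio   [unconditioned shift]
  rihimtio (rule 4 does not apply)
  rihimtio → rihimsio   [unconditioned shift]
  giving Tahanish rihimsio.

rihimsio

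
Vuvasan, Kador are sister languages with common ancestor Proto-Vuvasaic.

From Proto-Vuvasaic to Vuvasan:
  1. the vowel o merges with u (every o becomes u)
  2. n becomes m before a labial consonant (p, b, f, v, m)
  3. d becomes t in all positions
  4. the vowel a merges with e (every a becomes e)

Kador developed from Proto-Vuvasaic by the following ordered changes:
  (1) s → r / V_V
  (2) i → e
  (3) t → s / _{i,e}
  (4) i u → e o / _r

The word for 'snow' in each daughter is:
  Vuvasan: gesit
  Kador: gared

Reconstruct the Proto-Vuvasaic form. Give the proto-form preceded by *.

*gasid

Position 3: Vuvasan has s, Kador has r. Vuvasan preserves s here (none of its changes turn any other segment into s), so the proto-segment is *s.
Position 4: Vuvasan has i, Kador has e. Vuvasan preserves i here (none of its changes turn any other segment into i), so the proto-segment is *i.
Continuing position by position gives *gasid; check it forward:
Vuvasan: start from *gasid.
  rule 1: no change — gasid
  rule 2: no change — gasid
  rule 3 (unconditioned shift): gasid → gasit
  rule 4 (vowel merger): gasit → gesit
  ⇒ Vuvasan gesit
Kador: *gasid > garid > gared  (by rhotacism, vowel merger)
Only *gasid yields all of Vuvasan gesit, Kador gared.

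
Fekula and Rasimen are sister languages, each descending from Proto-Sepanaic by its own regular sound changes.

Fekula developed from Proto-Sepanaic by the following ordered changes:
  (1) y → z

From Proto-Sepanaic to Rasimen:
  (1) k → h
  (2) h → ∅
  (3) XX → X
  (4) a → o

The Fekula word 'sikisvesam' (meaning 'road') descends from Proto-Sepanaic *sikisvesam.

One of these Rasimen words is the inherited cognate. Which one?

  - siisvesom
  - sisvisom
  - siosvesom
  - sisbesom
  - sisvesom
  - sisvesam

Rasimen: start from *sikisvesam.
  rule 1 (unconditioned shift): sikisvesam → sihisvesam
  rule 2 (h-loss): sihisvesam → siisvesam
  rule 3 (degemination): siisvesam → sisvesam
  rule 4 (vowel merger): sisvesam → sisvesom
  ⇒ Rasimen sisvesom
Only 'sisvesom' matches the regular Rasimen development of *sikisvesam.

sisvesom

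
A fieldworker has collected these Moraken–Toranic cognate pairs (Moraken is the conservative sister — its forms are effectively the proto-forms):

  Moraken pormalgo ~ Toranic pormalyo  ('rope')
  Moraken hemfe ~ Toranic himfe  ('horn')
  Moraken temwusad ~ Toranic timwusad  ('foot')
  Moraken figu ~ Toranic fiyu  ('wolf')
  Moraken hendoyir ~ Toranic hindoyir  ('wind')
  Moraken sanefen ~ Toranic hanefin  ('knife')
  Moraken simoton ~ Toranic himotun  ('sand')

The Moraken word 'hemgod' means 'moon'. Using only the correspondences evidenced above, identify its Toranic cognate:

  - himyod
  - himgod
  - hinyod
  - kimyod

himyod

hemfe ~ himfe, temwusad ~ timwusad — Moraken e corresponds to Toranic i after a consonant, before a nasal.
pormalgo ~ pormalyo — Moraken g corresponds to Toranic y after a consonant, before a back vowel.
Applying these to Moraken 'hemgod':
  hemgod → himgod   (e→i after a consonant, before a nasal)
  himgod → himyod   (g→y after a consonant, before a back vowel)
So the Toranic cognate is 'himyod'.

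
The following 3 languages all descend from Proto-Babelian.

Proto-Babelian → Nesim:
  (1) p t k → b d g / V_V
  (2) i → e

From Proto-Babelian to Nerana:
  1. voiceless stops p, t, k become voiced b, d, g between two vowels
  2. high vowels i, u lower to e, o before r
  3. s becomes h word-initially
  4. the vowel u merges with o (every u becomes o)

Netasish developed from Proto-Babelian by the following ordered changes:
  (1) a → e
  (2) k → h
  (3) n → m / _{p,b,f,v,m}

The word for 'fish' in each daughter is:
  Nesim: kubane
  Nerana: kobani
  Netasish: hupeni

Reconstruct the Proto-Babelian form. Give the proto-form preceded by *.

Position 4: Nesim has a, Nerana has a, Netasish has e. Nesim preserves a here (none of its changes turn any other segment into a), so the proto-segment is *a.
Position 2: Nesim has u, Nerana has o, Netasish has u. Nesim preserves u here (none of its changes turn any other segment into u), so the proto-segment is *u.
Continuing position by position gives *kupani; check it forward:
Nesim: start from *kupani.
  rule 1 (intervocalic voicing): kupani → kubani
  rule 2 (vowel merger): kubani → kubane
  ⇒ Nesim kubane
Nerana: *kupani > kubani > kobani  (by intervocalic voicing, vowel merger)
Netasish: *kupani
  kupani → kupeni   [vowel merger]
  kupeni → hupeni   [unconditioned shift]
  hupeni (rule 3 does not apply)
  giving Netasish hupeni.
*kupani is the unique common source.

*kupani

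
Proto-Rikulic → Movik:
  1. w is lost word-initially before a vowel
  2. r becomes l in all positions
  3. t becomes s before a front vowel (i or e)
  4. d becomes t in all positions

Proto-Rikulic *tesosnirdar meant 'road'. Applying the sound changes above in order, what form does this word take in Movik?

sesosniltal

Movik: *tesosnirdar > tesosnildal > sesosnildal > sesosniltal  (by unconditioned shift, palatalisation, unconditioned shift)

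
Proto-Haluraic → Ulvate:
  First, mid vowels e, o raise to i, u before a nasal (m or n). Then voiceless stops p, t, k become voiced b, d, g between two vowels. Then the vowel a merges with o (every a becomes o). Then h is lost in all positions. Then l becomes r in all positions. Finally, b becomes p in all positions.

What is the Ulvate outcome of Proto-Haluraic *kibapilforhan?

kipopirforon

Ulvate: start from *kibapilforhan.
  rule 1: no change — kibapilforhan
  rule 2 (intervocalic voicing): kibapilforhan → kibabilforhan
  rule 3 (vowel merger): kibabilforhan → kibobilforhon
  rule 4 (h-loss): kibobilforhon → kibobilforon
  rule 5 (unconditioned shift): kibobilforon → kibobirforon
  rule 6 (unconditioned shift): kibobirforon → kipopirforon
  ⇒ Ulvate kipopirforon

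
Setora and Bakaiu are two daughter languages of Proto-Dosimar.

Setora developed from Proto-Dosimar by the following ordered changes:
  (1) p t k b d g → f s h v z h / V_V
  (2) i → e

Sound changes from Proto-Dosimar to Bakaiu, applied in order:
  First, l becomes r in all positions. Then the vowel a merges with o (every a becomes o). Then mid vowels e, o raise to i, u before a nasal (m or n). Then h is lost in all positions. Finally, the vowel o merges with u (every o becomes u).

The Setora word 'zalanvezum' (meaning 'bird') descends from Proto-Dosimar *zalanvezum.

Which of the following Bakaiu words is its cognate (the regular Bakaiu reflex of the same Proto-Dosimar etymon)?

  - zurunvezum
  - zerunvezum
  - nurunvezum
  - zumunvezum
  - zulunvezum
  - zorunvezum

Bakaiu: start from *zalanvezum.
  rule 1 (unconditioned shift): zalanvezum → zaranvezum
  rule 2 (vowel merger): zaranvezum → zoronvezum
  rule 3 (pre-nasal raising): zoronvezum → zorunvezum
  rule 4: no change — zorunvezum
  rule 5 (vowel merger): zorunvezum → zurunvezum
  ⇒ Bakaiu zurunvezum
Only 'zurunvezum' matches the regular Bakaiu development of *zalanvezum.

zurunvezum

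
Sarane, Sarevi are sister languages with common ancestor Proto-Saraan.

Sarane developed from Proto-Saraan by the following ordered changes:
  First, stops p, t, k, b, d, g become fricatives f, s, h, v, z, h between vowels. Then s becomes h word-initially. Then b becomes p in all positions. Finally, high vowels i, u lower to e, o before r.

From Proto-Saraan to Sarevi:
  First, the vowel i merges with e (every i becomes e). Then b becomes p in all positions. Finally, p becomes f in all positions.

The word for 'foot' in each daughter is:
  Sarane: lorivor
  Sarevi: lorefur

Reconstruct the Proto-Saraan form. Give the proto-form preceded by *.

*loribur

Position 5: Sarane has v, Sarevi has f. Taking the neighbouring segments as reconstructed: Sarane v could go back to *b or *v; Sarevi f could go back to *p or *b or *f — the one source consistent with every daughter is *b.
Position 4: Sarane has i, Sarevi has e. Sarane preserves i here (none of its changes turn any other segment into i), so the proto-segment is *i.
Position 6: Sarane has o, Sarevi has u. Sarevi preserves u here (none of its changes turn any other segment into u), so the proto-segment is *u.
This points to *loribur. Verify forward in each daughter:
Sarane: *loribur > lorivur > lorivor  (by intervocalic lenition, pre-rhotic lowering)
Sarevi: start from *loribur.
  rule 1 (vowel merger): loribur → lorebur
  rule 2 (unconditioned shift): lorebur → lorepur
  rule 3 (unconditioned shift): lorepur → lorefur
  ⇒ Sarevi lorefur
Only *loribur yields all of Sarane lorivor, Sarevi lorefur.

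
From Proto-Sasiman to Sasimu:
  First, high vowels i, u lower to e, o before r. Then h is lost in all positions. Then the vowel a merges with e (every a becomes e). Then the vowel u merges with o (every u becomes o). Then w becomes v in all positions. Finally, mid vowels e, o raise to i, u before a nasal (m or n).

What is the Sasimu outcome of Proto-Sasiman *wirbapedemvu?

verbepedimvo

Sasimu: *wirbapedemvu > werbapedemvu > werbepedemvu > werbepedemvo > verbepedemvo > verbepedimvo  (by pre-rhotic lowering, vowel merger, vowel merger, unconditioned shift, pre-nasal raising)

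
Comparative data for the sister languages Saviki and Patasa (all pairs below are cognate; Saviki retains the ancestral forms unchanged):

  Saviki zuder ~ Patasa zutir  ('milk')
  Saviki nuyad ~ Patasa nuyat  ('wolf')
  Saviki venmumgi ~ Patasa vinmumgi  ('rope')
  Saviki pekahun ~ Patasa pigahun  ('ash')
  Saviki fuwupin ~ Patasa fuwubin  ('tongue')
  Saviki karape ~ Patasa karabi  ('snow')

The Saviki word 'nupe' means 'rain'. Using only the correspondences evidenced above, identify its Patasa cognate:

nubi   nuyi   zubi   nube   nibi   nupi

karape ~ karabi — Saviki p corresponds to Patasa b between vowels (before a front vowel).
karape ~ karabi — Saviki e corresponds to Patasa i word-finally.
Applying these to Saviki 'nupe':
  nupe → nube   (p→b between vowels (before a front vowel))
  nube → nubi   (e→i word-finally)
So the Patasa cognate is 'nubi'.

nubi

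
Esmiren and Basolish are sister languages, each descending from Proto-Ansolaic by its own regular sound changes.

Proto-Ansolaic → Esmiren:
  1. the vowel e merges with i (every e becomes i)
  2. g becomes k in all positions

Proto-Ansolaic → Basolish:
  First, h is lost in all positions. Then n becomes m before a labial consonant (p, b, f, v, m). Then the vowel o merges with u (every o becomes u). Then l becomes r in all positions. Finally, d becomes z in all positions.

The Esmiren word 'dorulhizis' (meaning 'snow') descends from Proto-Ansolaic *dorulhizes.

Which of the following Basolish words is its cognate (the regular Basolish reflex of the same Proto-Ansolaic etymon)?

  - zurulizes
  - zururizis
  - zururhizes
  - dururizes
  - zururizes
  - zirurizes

zururizes

Basolish: *dorulhizes
  dorulhizes → dorulizes   [h-loss]
  dorulizes (rule 2 does not apply)
  dorulizes → durulizes   [vowel merger]
  durulizes → dururizes   [unconditioned shift]
  dururizes → zururizes   [unconditioned shift]
  giving Basolish zururizes.
Only 'zururizes' matches the regular Basolish development of *dorulhizes.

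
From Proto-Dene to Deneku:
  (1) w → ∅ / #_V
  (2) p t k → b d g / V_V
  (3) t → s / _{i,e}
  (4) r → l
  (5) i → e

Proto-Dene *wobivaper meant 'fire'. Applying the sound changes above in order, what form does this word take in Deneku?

Deneku: *wobivaper > obivaper > obivaber > obivabel > obevabel  (by glide loss, intervocalic voicing, unconditioned shift, vowel merger)

obevabel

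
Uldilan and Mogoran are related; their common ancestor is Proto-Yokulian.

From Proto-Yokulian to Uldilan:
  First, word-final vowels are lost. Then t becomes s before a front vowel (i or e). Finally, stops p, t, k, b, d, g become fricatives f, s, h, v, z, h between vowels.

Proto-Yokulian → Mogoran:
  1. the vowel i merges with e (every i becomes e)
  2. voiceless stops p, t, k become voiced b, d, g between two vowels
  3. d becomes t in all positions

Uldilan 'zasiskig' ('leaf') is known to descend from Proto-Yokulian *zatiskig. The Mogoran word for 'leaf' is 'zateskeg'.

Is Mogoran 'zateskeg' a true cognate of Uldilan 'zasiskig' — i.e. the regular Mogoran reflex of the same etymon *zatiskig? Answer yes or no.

yes

Derive the expected Mogoran reflex of *zatiskig:
Mogoran: start from *zatiskig.
  rule 1 (vowel merger): zatiskig → zateskeg
  rule 2 (intervocalic voicing): zateskeg → zadeskeg
  rule 3 (unconditioned shift): zadeskeg → zateskeg
  ⇒ Mogoran zateskeg
Mogoran 'zateskeg' matches the regular reflex exactly, so the pair is cognate.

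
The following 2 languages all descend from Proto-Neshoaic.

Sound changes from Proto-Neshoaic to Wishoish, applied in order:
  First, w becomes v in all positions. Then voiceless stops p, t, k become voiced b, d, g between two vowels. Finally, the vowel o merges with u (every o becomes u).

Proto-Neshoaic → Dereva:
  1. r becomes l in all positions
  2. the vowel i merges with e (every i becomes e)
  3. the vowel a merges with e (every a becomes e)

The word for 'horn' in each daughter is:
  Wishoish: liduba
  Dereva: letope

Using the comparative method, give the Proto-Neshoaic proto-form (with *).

*litopa

Position 6: Wishoish has a, Dereva has e. Wishoish preserves a here (none of its changes turn any other segment into a), so the proto-segment is *a.
Position 4: Wishoish has u, Dereva has o. Dereva preserves o here (none of its changes turn any other segment into o), so the proto-segment is *o.
Continuing position by position gives *litopa; check it forward:
Wishoish: *litopa
  litopa (rule 1 does not apply)
  litopa → lidoba   [intervocalic voicing]
  lidoba → liduba   [vowel merger]
  giving Wishoish liduba.
Dereva: *litopa
  litopa (rule 1 does not apply)
  litopa → letopa   [vowel merger]
  letopa → letope   [vowel merger]
  giving Dereva letope.
No other proto-form is consistent with every reflex, so the reconstruction is *litopa.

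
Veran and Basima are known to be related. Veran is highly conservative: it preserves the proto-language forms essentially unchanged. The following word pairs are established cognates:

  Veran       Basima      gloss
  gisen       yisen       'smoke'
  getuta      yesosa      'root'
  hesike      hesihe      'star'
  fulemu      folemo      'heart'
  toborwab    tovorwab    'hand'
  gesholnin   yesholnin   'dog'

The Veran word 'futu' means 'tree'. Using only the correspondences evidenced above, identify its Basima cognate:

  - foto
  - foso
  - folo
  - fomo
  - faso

foso

getuta ~ yesosa, fulemu ~ folemo — Veran u corresponds to Basima o after a consonant, before a consonant other than r, m, n, p, b, f, v.
getuta ~ yesosa — Veran t corresponds to Basima s between vowels (before a back vowel).
fulemu ~ folemo — Veran u corresponds to Basima o word-finally.
Applying these to Veran 'futu':
  futu → fotu   (u→o after a consonant, before a consonant other than r, m, n, p, b, f, v)
  fotu → fosu   (t→s between vowels (before a back vowel))
  fosu → foso   (u→o word-finally)
So the Basima cognate is 'foso'.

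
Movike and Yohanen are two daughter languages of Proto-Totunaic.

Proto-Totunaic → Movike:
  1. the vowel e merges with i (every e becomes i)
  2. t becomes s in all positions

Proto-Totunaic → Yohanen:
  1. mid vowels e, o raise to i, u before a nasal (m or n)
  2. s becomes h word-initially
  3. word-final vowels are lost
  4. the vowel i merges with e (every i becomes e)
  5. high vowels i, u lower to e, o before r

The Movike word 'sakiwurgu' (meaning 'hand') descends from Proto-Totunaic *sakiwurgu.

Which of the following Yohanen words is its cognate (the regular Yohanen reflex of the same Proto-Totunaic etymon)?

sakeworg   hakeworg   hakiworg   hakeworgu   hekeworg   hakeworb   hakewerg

Yohanen: *sakiwurgu > hakiwurgu > hakiwurg > hakewurg > hakeworg  (by debuccalisation, apocope, vowel merger, pre-rhotic lowering)
The other candidates each miss or misapply at least one Yohanen change.

hakeworg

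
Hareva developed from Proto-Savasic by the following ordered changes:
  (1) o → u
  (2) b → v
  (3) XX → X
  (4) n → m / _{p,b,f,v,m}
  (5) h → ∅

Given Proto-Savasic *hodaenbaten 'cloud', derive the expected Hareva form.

udaemvaten

Hareva: *hodaenbaten > hudaenbaten > hudaenvaten > hudaemvaten > udaemvaten  (by vowel merger, unconditioned shift, nasal place assimilation, h-loss)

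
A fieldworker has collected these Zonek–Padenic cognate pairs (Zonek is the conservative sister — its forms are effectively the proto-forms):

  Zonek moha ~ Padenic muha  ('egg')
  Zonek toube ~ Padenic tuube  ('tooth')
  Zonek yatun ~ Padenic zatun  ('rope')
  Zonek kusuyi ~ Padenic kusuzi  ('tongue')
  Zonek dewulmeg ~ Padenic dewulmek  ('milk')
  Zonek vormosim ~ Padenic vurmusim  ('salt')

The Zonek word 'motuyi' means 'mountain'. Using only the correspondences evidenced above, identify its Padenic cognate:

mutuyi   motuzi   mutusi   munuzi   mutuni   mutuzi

mutuzi

moha ~ muha, vormosim ~ vurmusim — Zonek o corresponds to Padenic u after a consonant, before a consonant other than r, m, n, p, b, f, v.
kusuyi ~ kusuzi — Zonek y corresponds to Padenic z between vowels (before a front vowel).
Applying these to Zonek 'motuyi':
  motuyi → mutuyi   (o→u after a consonant, before a consonant other than r, m, n, p, b, f, v)
  mutuyi → mutuzi   (y→z between vowels (before a front vowel))
So the Padenic cognate is 'mutuzi'.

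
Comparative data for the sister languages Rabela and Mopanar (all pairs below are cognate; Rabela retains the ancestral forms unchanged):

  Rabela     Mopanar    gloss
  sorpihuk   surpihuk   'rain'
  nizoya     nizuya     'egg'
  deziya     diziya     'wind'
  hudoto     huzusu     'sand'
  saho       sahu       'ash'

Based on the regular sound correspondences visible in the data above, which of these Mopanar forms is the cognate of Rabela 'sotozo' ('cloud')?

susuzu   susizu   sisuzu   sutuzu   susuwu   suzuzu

susuzu

nizoya ~ nizuya, hudoto ~ huzusu — Rabela o corresponds to Mopanar u after a consonant, before a consonant other than r, m, n, p, b, f, v.
hudoto ~ huzusu — Rabela t corresponds to Mopanar s between vowels (before a back vowel).
hudoto ~ huzusu, saho ~ sahu — Rabela o corresponds to Mopanar u word-finally.
Applying these to Rabela 'sotozo':
  sotozo → sutozo   (o→u after a consonant, before a consonant other than r, m, n, p, b, f, v)
  sutozo → susozo   (t→s between vowels (before a back vowel))
  susozo → susuzo   (o→u after a consonant, before a consonant other than r, m, n, p, b, f, v)
  susuzo → susuzu   (o→u word-finally)
So the Mopanar cognate is 'susuzu'.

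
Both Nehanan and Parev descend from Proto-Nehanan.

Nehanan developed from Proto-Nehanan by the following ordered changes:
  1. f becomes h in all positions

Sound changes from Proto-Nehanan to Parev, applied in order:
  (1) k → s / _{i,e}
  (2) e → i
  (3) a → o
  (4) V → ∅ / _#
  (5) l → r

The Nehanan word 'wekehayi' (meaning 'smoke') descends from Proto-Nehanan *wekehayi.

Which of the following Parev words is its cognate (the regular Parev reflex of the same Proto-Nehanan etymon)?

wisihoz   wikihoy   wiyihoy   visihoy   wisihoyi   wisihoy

Parev: *wekehayi
  wekehayi → wesehayi   [palatalisation]
  wesehayi → wisihayi   [vowel merger]
  wisihayi → wisihoyi   [vowel merger]
  wisihoyi → wisihoy   [apocope]
  wisihoy (rule 5 does not apply)
  giving Parev wisihoy.
The other candidates each miss or misapply at least one Parev change.

wisihoy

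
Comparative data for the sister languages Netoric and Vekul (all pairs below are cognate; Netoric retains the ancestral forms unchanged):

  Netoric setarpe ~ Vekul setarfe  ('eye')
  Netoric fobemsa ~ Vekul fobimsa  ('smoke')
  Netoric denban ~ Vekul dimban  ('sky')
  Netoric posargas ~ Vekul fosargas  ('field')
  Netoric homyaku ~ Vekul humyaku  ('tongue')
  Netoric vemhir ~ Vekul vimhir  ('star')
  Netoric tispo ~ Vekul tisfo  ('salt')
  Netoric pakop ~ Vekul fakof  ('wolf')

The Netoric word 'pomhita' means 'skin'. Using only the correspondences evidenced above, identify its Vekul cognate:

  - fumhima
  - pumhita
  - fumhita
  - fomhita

fumhita

posargas ~ fosargas — Netoric p corresponds to Vekul f word-initially before a back vowel.
homyaku ~ humyaku — Netoric o corresponds to Vekul u after a consonant, before a nasal.
Applying these to Netoric 'pomhita':
  pomhita → fomhita   (p→f word-initially before a back vowel)
  fomhita → fumhita   (o→u after a consonant, before a nasal)
So the Vekul cognate is 'fumhita'.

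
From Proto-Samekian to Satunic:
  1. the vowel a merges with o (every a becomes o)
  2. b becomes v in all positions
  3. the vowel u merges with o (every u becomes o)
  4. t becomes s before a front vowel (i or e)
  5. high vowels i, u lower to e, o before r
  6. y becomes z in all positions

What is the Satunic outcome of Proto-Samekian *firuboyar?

ferovozor

Satunic: *firuboyar
  firuboyar → firuboyor   [vowel merger]
  firuboyor → firuvoyor   [unconditioned shift]
  firuvoyor → firovoyor   [vowel merger]
  firovoyor (rule 4 does not apply)
  firovoyor → ferovoyor   [pre-rhotic lowering]
  ferovoyor → ferovozor   [unconditioned shift]
  giving Satunic ferovozor.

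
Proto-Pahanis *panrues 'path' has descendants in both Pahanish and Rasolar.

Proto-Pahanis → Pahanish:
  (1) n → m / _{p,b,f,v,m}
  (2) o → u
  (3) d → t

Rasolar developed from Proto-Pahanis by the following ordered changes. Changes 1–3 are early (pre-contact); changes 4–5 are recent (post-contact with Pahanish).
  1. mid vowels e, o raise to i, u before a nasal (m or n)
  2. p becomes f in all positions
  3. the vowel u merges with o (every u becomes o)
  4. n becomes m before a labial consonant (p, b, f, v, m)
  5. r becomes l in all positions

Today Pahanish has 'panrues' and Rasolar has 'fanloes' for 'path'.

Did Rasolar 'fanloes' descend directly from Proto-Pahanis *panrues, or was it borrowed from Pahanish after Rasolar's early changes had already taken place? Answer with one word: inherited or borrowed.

If inherited, *panrues would pass through all of Rasolar's changes:
Rasolar: start from *panrues.
  rule 1: no change — panrues
  rule 2 (unconditioned shift): panrues → fanrues
  rule 3 (vowel merger): fanrues → fanroes
  rule 4: no change — fanroes
  rule 5 (unconditioned shift): fanroes → fanloes
  ⇒ Rasolar fanloes
If borrowed from Pahanish 'panrues' after the early changes, it would undergo only the recent ones:
  rule 4 (nasal place assimilation): no change (panrues)
  rule 5 (unconditioned shift): panrues → panlues
  ⇒ as a loan: panlues
Rasolar 'fanloes' matches the inherited outcome exactly, so it is an inherited cognate, not a loan.

inherited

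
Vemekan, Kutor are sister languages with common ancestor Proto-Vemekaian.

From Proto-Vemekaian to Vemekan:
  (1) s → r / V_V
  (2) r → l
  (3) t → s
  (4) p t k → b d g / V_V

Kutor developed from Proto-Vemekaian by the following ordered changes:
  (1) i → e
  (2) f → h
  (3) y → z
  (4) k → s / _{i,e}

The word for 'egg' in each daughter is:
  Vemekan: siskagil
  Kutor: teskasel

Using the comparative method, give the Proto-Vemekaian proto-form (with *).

*tiskakil

Position 6: Vemekan has g, Kutor has s. Taking the neighbouring segments as reconstructed: Vemekan g could go back to *k or *g; Kutor s could go back to *k or *s — the one source consistent with every daughter is *k.
Position 2: Vemekan has i, Kutor has e. Vemekan preserves i here (none of its changes turn any other segment into i), so the proto-segment is *i.
This points to *tiskakil. Verify forward in each daughter:
Vemekan: *tiskakil
  tiskakil (rule 1 does not apply)
  tiskakil (rule 2 does not apply)
  tiskakil → siskakil   [unconditioned shift]
  siskakil → siskagil   [intervocalic voicing]
  giving Vemekan siskagil.
Kutor: start from *tiskakil.
  rule 1 (vowel merger): tiskakil → teskakel
  rule 2: no change — teskakel
  rule 3: no change — teskakel
  rule 4 (palatalisation): teskakel → teskasel
  ⇒ Kutor teskasel
No other proto-form is consistent with every reflex, so the reconstruction is *tiskakil.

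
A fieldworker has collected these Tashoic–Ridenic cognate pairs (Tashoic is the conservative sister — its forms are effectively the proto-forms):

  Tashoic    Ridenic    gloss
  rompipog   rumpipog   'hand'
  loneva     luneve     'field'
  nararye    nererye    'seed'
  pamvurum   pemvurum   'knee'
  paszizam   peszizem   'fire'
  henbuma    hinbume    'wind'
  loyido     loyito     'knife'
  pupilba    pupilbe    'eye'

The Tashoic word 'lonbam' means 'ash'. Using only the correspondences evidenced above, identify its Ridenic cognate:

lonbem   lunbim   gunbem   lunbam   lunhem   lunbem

lunbem

loneva ~ luneve — Tashoic o corresponds to Ridenic u after a consonant, before a nasal.
pamvurum ~ pemvurum, paszizam ~ peszizem — Tashoic a corresponds to Ridenic e after a consonant, before a nasal.
Applying these to Tashoic 'lonbam':
  lonbam → lunbam   (o→u after a consonant, before a nasal)
  lunbam → lunbem   (a→e after a consonant, before a nasal)
So the Ridenic cognate is 'lunbem'.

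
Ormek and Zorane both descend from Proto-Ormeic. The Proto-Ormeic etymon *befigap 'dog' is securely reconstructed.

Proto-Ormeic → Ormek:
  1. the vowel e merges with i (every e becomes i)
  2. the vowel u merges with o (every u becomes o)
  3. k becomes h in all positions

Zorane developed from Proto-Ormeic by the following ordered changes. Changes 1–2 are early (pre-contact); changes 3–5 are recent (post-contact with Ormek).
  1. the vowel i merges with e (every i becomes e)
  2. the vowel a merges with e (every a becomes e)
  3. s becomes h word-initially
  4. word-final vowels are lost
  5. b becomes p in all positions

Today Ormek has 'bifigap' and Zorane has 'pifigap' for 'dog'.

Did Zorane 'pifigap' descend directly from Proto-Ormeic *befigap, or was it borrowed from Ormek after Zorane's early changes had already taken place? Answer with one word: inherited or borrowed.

If inherited, *befigap would pass through all of Zorane's changes:
Zorane: start from *befigap.
  rule 1 (vowel merger): befigap → befegap
  rule 2 (vowel merger): befegap → befegep
  rule 3: no change — befegep
  rule 4: no change — befegep
  rule 5 (unconditioned shift): befegep → pefegep
  ⇒ Zorane pefegep
If borrowed from Ormek 'bifigap' after the early changes, it would undergo only the recent ones:
  rule 3 (debuccalisation): no change (bifigap)
  rule 4 (apocope): no change (bifigap)
  rule 5 (unconditioned shift): bifigap → pifigap
  ⇒ as a loan: pifigap
Zorane 'pifigap' matches the loan outcome 'pifigap', not the inherited 'pefegep' — it skipped the early Zorane changes, so it was borrowed from Ormek.

borrowed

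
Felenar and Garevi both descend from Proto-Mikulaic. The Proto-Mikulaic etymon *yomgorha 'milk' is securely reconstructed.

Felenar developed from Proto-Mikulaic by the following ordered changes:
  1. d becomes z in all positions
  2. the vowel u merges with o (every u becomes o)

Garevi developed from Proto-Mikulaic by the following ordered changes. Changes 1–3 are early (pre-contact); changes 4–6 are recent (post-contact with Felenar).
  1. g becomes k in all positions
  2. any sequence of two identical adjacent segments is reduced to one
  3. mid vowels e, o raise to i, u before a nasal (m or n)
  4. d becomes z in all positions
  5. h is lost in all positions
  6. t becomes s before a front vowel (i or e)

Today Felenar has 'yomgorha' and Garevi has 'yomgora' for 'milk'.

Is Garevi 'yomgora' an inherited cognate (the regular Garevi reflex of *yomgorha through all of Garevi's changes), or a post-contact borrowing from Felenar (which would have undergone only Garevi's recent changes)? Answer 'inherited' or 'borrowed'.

If inherited, *yomgorha would pass through all of Garevi's changes:
Garevi: *yomgorha > yomkorha > yumkorha > yumkora  (by unconditioned shift, pre-nasal raising, h-loss)
If borrowed from Felenar 'yomgorha' after the early changes, it would undergo only the recent ones:
  rule 4 (unconditioned shift): no change (yomgorha)
  rule 5 (h-loss): yomgorha → yomgora
  rule 6 (palatalisation): no change (yomgora)
  ⇒ as a loan: yomgora
Garevi 'yomgora' matches the loan outcome 'yomgora', not the inherited 'yumkora' — it skipped the early Garevi changes, so it was borrowed from Felenar.

borrowed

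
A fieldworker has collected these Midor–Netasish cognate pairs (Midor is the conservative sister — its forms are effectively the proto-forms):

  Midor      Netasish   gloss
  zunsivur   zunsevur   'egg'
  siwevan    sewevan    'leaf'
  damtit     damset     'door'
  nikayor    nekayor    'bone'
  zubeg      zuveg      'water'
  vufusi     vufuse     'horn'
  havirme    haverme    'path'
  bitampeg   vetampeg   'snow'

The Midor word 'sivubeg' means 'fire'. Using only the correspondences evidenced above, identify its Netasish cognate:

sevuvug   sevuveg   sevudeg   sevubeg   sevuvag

zunsivur ~ zunsevur — Midor i corresponds to Netasish e after a consonant, before a labial obstruent.
zubeg ~ zuveg — Midor b corresponds to Netasish v between vowels (before a front vowel).
Applying these to Midor 'sivubeg':
  sivubeg → sevubeg   (i→e after a consonant, before a labial obstruent)
  sevubeg → sevuveg   (b→v between vowels (before a front vowel))
So the Netasish cognate is 'sevuveg'.

sevuveg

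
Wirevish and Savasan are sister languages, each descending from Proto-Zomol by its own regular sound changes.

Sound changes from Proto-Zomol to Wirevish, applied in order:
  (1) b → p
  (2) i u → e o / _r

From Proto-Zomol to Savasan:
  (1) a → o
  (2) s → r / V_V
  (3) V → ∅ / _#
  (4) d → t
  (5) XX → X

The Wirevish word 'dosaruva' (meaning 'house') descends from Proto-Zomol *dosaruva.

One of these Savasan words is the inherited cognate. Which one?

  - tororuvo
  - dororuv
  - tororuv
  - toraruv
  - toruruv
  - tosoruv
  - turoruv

tororuv

Savasan: *dosaruva > dosoruvo > dororuvo > dororuv > tororuv  (by vowel merger, rhotacism, apocope, unconditioned shift)
The other candidates each miss or misapply at least one Savasan change.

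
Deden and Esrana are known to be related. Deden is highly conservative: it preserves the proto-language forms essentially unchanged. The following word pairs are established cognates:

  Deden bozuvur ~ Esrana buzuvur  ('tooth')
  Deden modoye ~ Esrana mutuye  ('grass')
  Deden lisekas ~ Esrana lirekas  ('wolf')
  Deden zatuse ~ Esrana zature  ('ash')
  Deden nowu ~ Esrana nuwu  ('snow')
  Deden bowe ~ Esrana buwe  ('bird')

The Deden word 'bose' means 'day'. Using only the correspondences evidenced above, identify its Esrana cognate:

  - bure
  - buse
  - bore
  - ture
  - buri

bozuvur ~ buzuvur, modoye ~ mutuye — Deden o corresponds to Esrana u after a consonant, before a consonant other than r, m, n, p, b, f, v.
lisekas ~ lirekas, zatuse ~ zature — Deden s corresponds to Esrana r between vowels (before a front vowel).
Applying these to Deden 'bose':
  bose → buse   (o→u after a consonant, before a consonant other than r, m, n, p, b, f, v)
  buse → bure   (s→r between vowels (before a front vowel))
So the Esrana cognate is 'bure'.

bure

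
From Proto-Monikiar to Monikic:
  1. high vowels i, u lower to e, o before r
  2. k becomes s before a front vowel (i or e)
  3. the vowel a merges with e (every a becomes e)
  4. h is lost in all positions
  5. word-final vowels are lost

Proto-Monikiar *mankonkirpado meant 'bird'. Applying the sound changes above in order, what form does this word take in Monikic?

Monikic: *mankonkirpado
  mankonkirpado → mankonkerpado   [pre-rhotic lowering]
  mankonkerpado → mankonserpado   [palatalisation]
  mankonserpado → menkonserpedo   [vowel merger]
  menkonserpedo (rule 4 does not apply)
  menkonserpedo → menkonserped   [apocope]
  giving Monikic menkonserped.

menkonserped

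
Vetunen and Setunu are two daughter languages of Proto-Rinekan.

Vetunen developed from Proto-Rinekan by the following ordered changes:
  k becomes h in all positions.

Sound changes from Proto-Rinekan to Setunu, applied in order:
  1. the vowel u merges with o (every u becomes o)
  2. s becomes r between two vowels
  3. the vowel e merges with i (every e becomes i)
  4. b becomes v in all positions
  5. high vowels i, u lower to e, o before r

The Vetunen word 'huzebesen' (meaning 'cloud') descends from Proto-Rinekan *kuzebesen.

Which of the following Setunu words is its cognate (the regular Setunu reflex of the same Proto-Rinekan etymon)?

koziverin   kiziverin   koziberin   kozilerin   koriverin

koziverin

Setunu: *kuzebesen
  kuzebesen → kozebesen   [vowel merger]
  kozebesen → kozeberen   [rhotacism]
  kozeberen → kozibirin   [vowel merger]
  kozibirin → kozivirin   [unconditioned shift]
  kozivirin → koziverin   [pre-rhotic lowering]
  giving Setunu koziverin.
Among the options, 'koziverin' alone shows every Setunu change applied in order.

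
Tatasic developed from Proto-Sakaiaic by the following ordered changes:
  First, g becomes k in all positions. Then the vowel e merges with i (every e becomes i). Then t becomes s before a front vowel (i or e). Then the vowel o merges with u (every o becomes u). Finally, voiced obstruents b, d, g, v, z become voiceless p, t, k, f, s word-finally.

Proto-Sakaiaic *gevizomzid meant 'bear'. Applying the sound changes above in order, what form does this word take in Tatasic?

kivizumzit

Tatasic: *gevizomzid
  gevizomzid → kevizomzid   [unconditioned shift]
  kevizomzid → kivizomzid   [vowel merger]
  kivizomzid (rule 3 does not apply)
  kivizomzid → kivizumzid   [vowel merger]
  kivizumzid → kivizumzit   [final devoicing]
  giving Tatasic kivizumzit.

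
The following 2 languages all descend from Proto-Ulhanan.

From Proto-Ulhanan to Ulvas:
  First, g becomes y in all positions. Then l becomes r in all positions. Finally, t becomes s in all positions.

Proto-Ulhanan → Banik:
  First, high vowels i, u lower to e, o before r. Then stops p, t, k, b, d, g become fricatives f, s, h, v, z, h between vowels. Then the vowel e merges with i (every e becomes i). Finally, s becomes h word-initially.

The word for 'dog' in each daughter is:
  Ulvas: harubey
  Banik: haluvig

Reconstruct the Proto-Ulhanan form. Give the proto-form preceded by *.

Position 3: Ulvas has r, Banik has l. Banik preserves l here (none of its changes turn any other segment into l), so the proto-segment is *l.
Position 7: Ulvas has y, Banik has g. Banik preserves g here (none of its changes turn any other segment into g), so the proto-segment is *g.
Verify the candidate proto-form against each daughter:
Ulvas: *halubeg
  halubeg → halubey   [unconditioned shift]
  halubey → harubey   [unconditioned shift]
  harubey (rule 3 does not apply)
  giving Ulvas harubey.
Banik: *halubeg > haluveg > haluvig  (by intervocalic lenition, vowel merger)
Only *halubeg yields all of Ulvas harubey, Banik haluvig.

*halubeg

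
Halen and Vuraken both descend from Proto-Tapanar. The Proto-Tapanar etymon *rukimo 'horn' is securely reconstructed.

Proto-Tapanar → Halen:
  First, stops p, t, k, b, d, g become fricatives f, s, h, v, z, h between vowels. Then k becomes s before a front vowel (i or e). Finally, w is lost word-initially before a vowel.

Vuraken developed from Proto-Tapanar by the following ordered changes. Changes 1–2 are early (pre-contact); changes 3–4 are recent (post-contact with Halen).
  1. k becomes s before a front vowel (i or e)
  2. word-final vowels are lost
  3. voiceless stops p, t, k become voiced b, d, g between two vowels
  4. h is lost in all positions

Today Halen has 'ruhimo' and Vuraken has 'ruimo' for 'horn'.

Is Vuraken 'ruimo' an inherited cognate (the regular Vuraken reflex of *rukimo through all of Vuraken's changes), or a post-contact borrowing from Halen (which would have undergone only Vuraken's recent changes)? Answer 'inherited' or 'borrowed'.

If inherited, *rukimo would pass through all of Vuraken's changes:
Vuraken: *rukimo
  rukimo → rusimo   [palatalisation]
  rusimo → rusim   [apocope]
  rusim (rule 3 does not apply)
  rusim (rule 4 does not apply)
  giving Vuraken rusim.
If borrowed from Halen 'ruhimo' after the early changes, it would undergo only the recent ones:
  rule 3 (intervocalic voicing): no change (ruhimo)
  rule 4 (h-loss): ruhimo → ruimo
  ⇒ as a loan: ruimo
Vuraken 'ruimo' matches the loan outcome 'ruimo', not the inherited 'rusim' — it skipped the early Vuraken changes, so it was borrowed from Halen.

borrowed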